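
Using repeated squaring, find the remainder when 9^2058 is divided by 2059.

9^1 ≡ 9 (mod 2059)
9^2 ≡ 9^2 = 81 ≡ 81 (mod 2059)
9^4 ≡ 81^2 = 6561 ≡ 384 (mod 2059)
9^8 ≡ 384^2 = 147456 ≡ 1267 (mod 2059)
9^16 ≡ 1267^2 = 1605289 ≡ 1328 (mod 2059)
9^32 ≡ 1328^2 = 1763584 ≡ 1080 (mod 2059)
9^64 ≡ 1080^2 = 1166400 ≡ 1006 (mod 2059)
9^128 ≡ 1006^2 = 1012036 ≡ 1067 (mod 2059)
9^256 ≡ 1067^2 = 1138489 ≡ 1921 (mod 2059)
9^512 ≡ 1921^2 = 3690241 ≡ 513 (mod 2059)
9^1024 ≡ 513^2 = 263169 ≡ 1676 (mod 2059)
9^2048 ≡ 1676^2 = 2808976 ≡ 500 (mod 2059)
2058 = 2048 + 8 + 2 in binary powers of 2.
So 9^2058 ≡ 500 · 1267 · 81 ≡ 1161 (mod 2059).
Since 1161 ≠ 1, base 9 is a Fermat witness: 2059 is composite.

1161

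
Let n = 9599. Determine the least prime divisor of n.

29

9599 is odd.
Digit sum 32, not divisible by 3.
Ends in 9: not divisible by 5.
7: 9599 = 7·1371 + 2
11: 9599 = 11·872 + 7
13: 9599 = 13·738 + 5
17: 9599 = 17·564 + 11
19: 9599 = 19·505 + 4
23: 9599 = 23·417 + 8
29: 9599 = 29·331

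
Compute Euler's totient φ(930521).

Factor: 930521 = 53 · 97 · 181.
φ(930521) = (53−1) · (97−1) · (181−1) = 52 · 96 · 180 = 898560.

898560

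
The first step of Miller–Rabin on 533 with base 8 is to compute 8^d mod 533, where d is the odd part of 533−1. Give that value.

533 − 1 = 532 = 2^2 · 133, so d = 133.
8^1 ≡ 8 (mod 533)
8^2 ≡ 8^2 = 64 ≡ 64 (mod 533)
8^4 ≡ 64^2 = 4096 ≡ 365 (mod 533)
8^8 ≡ 365^2 = 133225 ≡ 508 (mod 533)
8^16 ≡ 508^2 = 258064 ≡ 92 (mod 533)
8^32 ≡ 92^2 = 8464 ≡ 469 (mod 533)
8^64 ≡ 469^2 = 219961 ≡ 365 (mod 533)
8^128 ≡ 365^2 = 133225 ≡ 508 (mod 533)
133 = 128 + 4 + 1 in binary powers of 2.
So 8^133 ≡ 508 · 365 · 8 ≡ 21 (mod 533).
Squaring chain: 21 → 441; never reaches −1, so base 8 is a Miller–Rabin witness that 533 is composite.

21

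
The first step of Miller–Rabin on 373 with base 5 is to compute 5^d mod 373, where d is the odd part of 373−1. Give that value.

373 − 1 = 372 = 2^2 · 93, so d = 93.
5^1 ≡ 5 (mod 373)
5^2 ≡ 5^2 = 25 ≡ 25 (mod 373)
5^4 ≡ 25^2 = 625 ≡ 252 (mod 373)
5^8 ≡ 252^2 = 63504 ≡ 94 (mod 373)
5^16 ≡ 94^2 = 8836 ≡ 257 (mod 373)
5^32 ≡ 257^2 = 66049 ≡ 28 (mod 373)
5^64 ≡ 28^2 = 784 ≡ 38 (mod 373)
93 = 64 + 16 + 8 + 4 + 1 in binary powers of 2.
So 5^93 ≡ 38 · 257 · 94 · 252 · 5 ≡ 104 (mod 373).
Squaring chain: 104 → 372; reaches −1, so base 5 does not prove 373 composite.

104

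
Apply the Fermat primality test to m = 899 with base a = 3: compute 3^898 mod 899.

38

3^1 ≡ 3 (mod 899)
3^2 ≡ 3^2 = 9 ≡ 9 (mod 899)
3^4 ≡ 9^2 = 81 ≡ 81 (mod 899)
3^8 ≡ 81^2 = 6561 ≡ 268 (mod 899)
3^16 ≡ 268^2 = 71824 ≡ 803 (mod 899)
3^32 ≡ 803^2 = 644809 ≡ 226 (mod 899)
3^64 ≡ 226^2 = 51076 ≡ 732 (mod 899)
3^128 ≡ 732^2 = 535824 ≡ 20 (mod 899)
3^256 ≡ 20^2 = 400 ≡ 400 (mod 899)
3^512 ≡ 400^2 = 160000 ≡ 877 (mod 899)
898 = 512 + 256 + 128 + 2 in binary powers of 2.
So 3^898 ≡ 877 · 400 · 20 · 9 ≡ 38 (mod 899).
Since 38 ≠ 1, base 3 is a Fermat witness: 899 is composite.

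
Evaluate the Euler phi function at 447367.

427392

Factor: 447367 = 37 · 107 · 113.
φ(447367) = (37−1) · (107−1) · (113−1) = 36 · 106 · 112 = 427392.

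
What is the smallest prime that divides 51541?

51541 is odd.
Digit sum 16, not divisible by 3.
Ends in 1: not divisible by 5.
7: 51541 = 7·7363

7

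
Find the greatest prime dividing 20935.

79

20935 = 5 · 4187
4187 = 53 · 79
79 is prime.
So 20935 = 5 · 53 · 79; the largest prime factor is 79.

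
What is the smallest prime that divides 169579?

23

169579 is odd.
Digit sum 37, not divisible by 3.
Ends in 9: not divisible by 5.
7: 169579 = 7·24225 + 4
11: 169579 = 11·15416 + 3
13: 169579 = 13·13044 + 7
17: 169579 = 17·9975 + 4
19: 169579 = 19·8925 + 4
23: 169579 = 23·7373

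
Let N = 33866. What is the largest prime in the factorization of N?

33866 = 2 · 16933
16933 = 7 · 2419
2419 = 41 · 59
59 is prime.
So 33866 = 2 · 7 · 41 · 59; the largest prime factor is 59.

59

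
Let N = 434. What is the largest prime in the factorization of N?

31

434 = 2 · 217
217 = 7 · 31
31 is prime.
So 434 = 2 · 7 · 31; the largest prime factor is 31.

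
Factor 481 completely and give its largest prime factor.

481 = 13 · 37
37 is prime.
So 481 = 13 · 37; the largest prime factor is 37.

37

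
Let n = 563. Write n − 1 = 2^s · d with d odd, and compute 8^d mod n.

563 − 1 = 562 = 2^1 · 281, so d = 281.
8^1 ≡ 8 (mod 563)
8^2 ≡ 8^2 = 64 ≡ 64 (mod 563)
8^4 ≡ 64^2 = 4096 ≡ 155 (mod 563)
8^8 ≡ 155^2 = 24025 ≡ 379 (mod 563)
8^16 ≡ 379^2 = 143641 ≡ 76 (mod 563)
8^32 ≡ 76^2 = 5776 ≡ 146 (mod 563)
8^64 ≡ 146^2 = 21316 ≡ 485 (mod 563)
8^128 ≡ 485^2 = 235225 ≡ 454 (mod 563)
8^256 ≡ 454^2 = 206116 ≡ 58 (mod 563)
281 = 256 + 16 + 8 + 1 in binary powers of 2.
So 8^281 ≡ 58 · 76 · 379 · 8 ≡ 562 (mod 563).
Since 8^d ≡ 562 (mod 563), base 8 does not prove 563 composite.

562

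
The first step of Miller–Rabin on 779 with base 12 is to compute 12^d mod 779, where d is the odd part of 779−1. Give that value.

768

779 − 1 = 778 = 2^1 · 389, so d = 389.
12^1 ≡ 12 (mod 779)
12^2 ≡ 12^2 = 144 ≡ 144 (mod 779)
12^4 ≡ 144^2 = 20736 ≡ 482 (mod 779)
12^8 ≡ 482^2 = 232324 ≡ 182 (mod 779)
12^16 ≡ 182^2 = 33124 ≡ 406 (mod 779)
12^32 ≡ 406^2 = 164836 ≡ 467 (mod 779)
12^64 ≡ 467^2 = 218089 ≡ 748 (mod 779)
12^128 ≡ 748^2 = 559504 ≡ 182 (mod 779)
12^256 ≡ 182^2 = 33124 ≡ 406 (mod 779)
389 = 256 + 128 + 4 + 1 in binary powers of 2.
So 12^389 ≡ 406 · 182 · 482 · 12 ≡ 768 (mod 779).
Squaring chain: 768; never reaches −1, so base 12 is a Miller–Rabin witness that 779 is composite.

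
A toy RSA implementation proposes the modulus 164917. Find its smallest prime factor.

164917 is odd.
Digit sum 28, not divisible by 3.
Ends in 7: not divisible by 5.
7: 164917 = 7·23559 + 4
11: 164917 = 11·14992 + 5
13: 164917 = 13·12685 + 12
17: 164917 = 17·9701

17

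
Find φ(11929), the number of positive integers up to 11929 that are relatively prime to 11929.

Factor: 11929 = 79 · 151.
φ(11929) = (79−1) · (151−1) = 78 · 150 = 11700.

11700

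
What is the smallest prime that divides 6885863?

6885863 is odd.
Digit sum 44, not divisible by 3.
Ends in 3: not divisible by 5.
7: 6885863 = 7·983694 + 5
11: 6885863 = 11·625987 + 6
13: 6885863 = 13·529681 + 10
17: 6885863 = 17·405050 + 13
19: 6885863 = 19·362413 + 16
23: 6885863 = 23·299385 + 8
29: 6885863 = 29·237443 + 16
31: 6885863 = 31·222124 + 19
37: 6885863 = 37·186104 + 15
41: 6885863 = 41·167947 + 36
43: 6885863 = 43·160136 + 15
47: 6885863 = 47·146507 + 34
53: 6885863 = 53·129921 + 50
59: 6885863 = 59·116709 + 32
61: 6885863 = 61·112883

61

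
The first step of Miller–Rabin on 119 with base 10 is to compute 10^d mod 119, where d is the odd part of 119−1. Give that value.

54

119 − 1 = 118 = 2^1 · 59, so d = 59.
10^1 ≡ 10 (mod 119)
10^2 ≡ 10^2 = 100 ≡ 100 (mod 119)
10^4 ≡ 100^2 = 10000 ≡ 4 (mod 119)
10^8 ≡ 4^2 = 16 ≡ 16 (mod 119)
10^16 ≡ 16^2 = 256 ≡ 18 (mod 119)
10^32 ≡ 18^2 = 324 ≡ 86 (mod 119)
59 = 32 + 16 + 8 + 2 + 1 in binary powers of 2.
So 10^59 ≡ 86 · 18 · 16 · 100 · 10 ≡ 54 (mod 119).
Squaring chain: 54; never reaches −1, so base 10 is a Miller–Rabin witness that 119 is composite.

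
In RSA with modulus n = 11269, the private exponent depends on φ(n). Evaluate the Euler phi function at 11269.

Factor: 11269 = 59 · 191.
φ(11269) = (59−1) · (191−1) = 58 · 190 = 11020.

11020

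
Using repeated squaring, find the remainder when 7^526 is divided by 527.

7^1 ≡ 7 (mod 527)
7^2 ≡ 7^2 = 49 ≡ 49 (mod 527)
7^4 ≡ 49^2 = 2401 ≡ 293 (mod 527)
7^8 ≡ 293^2 = 85849 ≡ 475 (mod 527)
7^16 ≡ 475^2 = 225625 ≡ 69 (mod 527)
7^32 ≡ 69^2 = 4761 ≡ 18 (mod 527)
7^64 ≡ 18^2 = 324 ≡ 324 (mod 527)
7^128 ≡ 324^2 = 104976 ≡ 103 (mod 527)
7^256 ≡ 103^2 = 10609 ≡ 69 (mod 527)
7^512 ≡ 69^2 = 4761 ≡ 18 (mod 527)
526 = 512 + 8 + 4 + 2 in binary powers of 2.
So 7^526 ≡ 18 · 475 · 293 · 49 ≡ 348 (mod 527).
Since 348 ≠ 1, base 7 is a Fermat witness: 527 is composite.

348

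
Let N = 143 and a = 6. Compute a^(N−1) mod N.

69

6^1 ≡ 6 (mod 143)
6^2 ≡ 6^2 = 36 ≡ 36 (mod 143)
6^4 ≡ 36^2 = 1296 ≡ 9 (mod 143)
6^8 ≡ 9^2 = 81 ≡ 81 (mod 143)
6^16 ≡ 81^2 = 6561 ≡ 126 (mod 143)
6^32 ≡ 126^2 = 15876 ≡ 3 (mod 143)
6^64 ≡ 3^2 = 9 ≡ 9 (mod 143)
6^128 ≡ 9^2 = 81 ≡ 81 (mod 143)
142 = 128 + 8 + 4 + 2 in binary powers of 2.
So 6^142 ≡ 81 · 81 · 9 · 36 ≡ 69 (mod 143).
Since 69 ≠ 1, base 6 is a Fermat witness: 143 is composite.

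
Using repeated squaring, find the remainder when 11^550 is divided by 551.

410

11^1 ≡ 11 (mod 551)
11^2 ≡ 11^2 = 121 ≡ 121 (mod 551)
11^4 ≡ 121^2 = 14641 ≡ 315 (mod 551)
11^8 ≡ 315^2 = 99225 ≡ 45 (mod 551)
11^16 ≡ 45^2 = 2025 ≡ 372 (mod 551)
11^32 ≡ 372^2 = 138384 ≡ 83 (mod 551)
11^64 ≡ 83^2 = 6889 ≡ 277 (mod 551)
11^128 ≡ 277^2 = 76729 ≡ 140 (mod 551)
11^256 ≡ 140^2 = 19600 ≡ 315 (mod 551)
11^512 ≡ 315^2 = 99225 ≡ 45 (mod 551)
550 = 512 + 32 + 4 + 2 in binary powers of 2.
So 11^550 ≡ 45 · 83 · 315 · 121 ≡ 410 (mod 551).
Since 410 ≠ 1, base 11 is a Fermat witness: 551 is composite.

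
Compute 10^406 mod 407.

232

10^1 ≡ 10 (mod 407)
10^2 ≡ 10^2 = 100 ≡ 100 (mod 407)
10^4 ≡ 100^2 = 10000 ≡ 232 (mod 407)
10^8 ≡ 232^2 = 53824 ≡ 100 (mod 407)
10^16 ≡ 100^2 = 10000 ≡ 232 (mod 407)
10^32 ≡ 232^2 = 53824 ≡ 100 (mod 407)
10^64 ≡ 100^2 = 10000 ≡ 232 (mod 407)
10^128 ≡ 232^2 = 53824 ≡ 100 (mod 407)
10^256 ≡ 100^2 = 10000 ≡ 232 (mod 407)
406 = 256 + 128 + 16 + 4 + 2 in binary powers of 2.
So 10^406 ≡ 232 · 100 · 232 · 232 · 100 ≡ 232 (mod 407).
Since 232 ≠ 1, base 10 is a Fermat witness: 407 is composite.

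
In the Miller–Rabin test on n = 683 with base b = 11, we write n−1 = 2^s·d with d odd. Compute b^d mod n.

683 − 1 = 682 = 2^1 · 341, so d = 341.
11^1 ≡ 11 (mod 683)
11^2 ≡ 11^2 = 121 ≡ 121 (mod 683)
11^4 ≡ 121^2 = 14641 ≡ 298 (mod 683)
11^8 ≡ 298^2 = 88804 ≡ 14 (mod 683)
11^16 ≡ 14^2 = 196 ≡ 196 (mod 683)
11^32 ≡ 196^2 = 38416 ≡ 168 (mod 683)
11^64 ≡ 168^2 = 28224 ≡ 221 (mod 683)
11^128 ≡ 221^2 = 48841 ≡ 348 (mod 683)
11^256 ≡ 348^2 = 121104 ≡ 213 (mod 683)
341 = 256 + 64 + 16 + 4 + 1 in binary powers of 2.
So 11^341 ≡ 213 · 221 · 196 · 298 · 11 ≡ 682 (mod 683).
Since 11^d ≡ 682 (mod 683), base 11 does not prove 683 composite.

682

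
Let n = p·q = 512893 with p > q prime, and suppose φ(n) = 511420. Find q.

φ(n) = (p−1)(q−1) = n − (p+q) + 1, so p + q = 512893 − 511420 + 1 = 1474.
p and q are the roots of t² − 1474t + 512893 = 0.
Discriminant: 1474² − 4·512893 = 2172676 − 2051572 = 121104; √121104 = 348.
q = (1474 − 348)/2 = 563, p = (1474 + 348)/2 = 911.
Check: 563 · 911 = 512893.

563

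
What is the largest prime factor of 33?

33 = 3 · 11
11 is prime.
So 33 = 3 · 11; the largest prime factor is 11.

11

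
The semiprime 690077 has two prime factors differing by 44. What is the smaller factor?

809

Since p = q + 44, we have 690077 = q(q + 44), so q² + 44q − 690077 = 0.
Discriminant: 44² + 4·690077 = 1936 + 2760308 = 2762244; √2762244 = 1662.
q = (−44 + 1662)/2 = 809, and p = q + 44 = 853.
Check: 809 · 853 = 690077.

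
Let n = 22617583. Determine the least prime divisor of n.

83

22617583 is odd.
Digit sum 34, not divisible by 3.
Ends in 3: not divisible by 5.
7: 22617583 = 7·3231083 + 2
11: 22617583 = 11·2056143 + 10
13: 22617583 = 13·1739814 + 1
17: 22617583 = 17·1330446 + 1
19: 22617583 = 19·1190399 + 2
23: 22617583 = 23·983373 + 4
29: 22617583 = 29·779916 + 19
31: 22617583 = 31·729599 + 14
37: 22617583 = 37·611286 + 1
41: 22617583 = 41·551648 + 15
43: 22617583 = 43·525990 + 13
47: 22617583 = 47·481225 + 8
53: 22617583 = 53·426746 + 45
59: 22617583 = 59·383348 + 51
61: 22617583 = 61·370780 + 3
67: 22617583 = 67·337575 + 58
71: 22617583 = 71·318557 + 36
73: 22617583 = 73·309829 + 66
79: 22617583 = 79·286298 + 41
83: 22617583 = 83·272501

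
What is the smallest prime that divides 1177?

1177 is odd.
Digit sum 16, not divisible by 3.
Ends in 7: not divisible by 5.
7: 1177 = 7·168 + 1
11: 1177 = 11·107

11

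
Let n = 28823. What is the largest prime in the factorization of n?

28823 = 19 · 1517
1517 = 37 · 41
41 is prime.
So 28823 = 19 · 37 · 41; the largest prime factor is 41.

41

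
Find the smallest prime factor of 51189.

51189 is odd.
Digit sum 24, divisible by 3.

3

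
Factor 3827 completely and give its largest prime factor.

89

3827 = 43 · 89
89 is prime.
So 3827 = 43 · 89; the largest prime factor is 89.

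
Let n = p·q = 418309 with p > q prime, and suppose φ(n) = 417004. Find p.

743

φ(n) = (p−1)(q−1) = n − (p+q) + 1, so p + q = 418309 − 417004 + 1 = 1306.
p and q are the roots of t² − 1306t + 418309 = 0.
Discriminant: 1306² − 4·418309 = 1705636 − 1673236 = 32400; √32400 = 180.
q = (1306 − 180)/2 = 563, p = (1306 + 180)/2 = 743.
Check: 563 · 743 = 418309.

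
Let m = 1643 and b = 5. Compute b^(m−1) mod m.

594

5^1 ≡ 5 (mod 1643)
5^2 ≡ 5^2 = 25 ≡ 25 (mod 1643)
5^4 ≡ 25^2 = 625 ≡ 625 (mod 1643)
5^8 ≡ 625^2 = 390625 ≡ 1234 (mod 1643)
5^16 ≡ 1234^2 = 1522756 ≡ 1338 (mod 1643)
5^32 ≡ 1338^2 = 1790244 ≡ 1017 (mod 1643)
5^64 ≡ 1017^2 = 1034289 ≡ 842 (mod 1643)
5^128 ≡ 842^2 = 708964 ≡ 831 (mod 1643)
5^256 ≡ 831^2 = 690561 ≡ 501 (mod 1643)
5^512 ≡ 501^2 = 251001 ≡ 1265 (mod 1643)
5^1024 ≡ 1265^2 = 1600225 ≡ 1586 (mod 1643)
1642 = 1024 + 512 + 64 + 32 + 8 + 2 in binary powers of 2.
So 5^1642 ≡ 1586 · 1265 · 842 · 1017 · 1234 · 25 ≡ 594 (mod 1643).
Since 594 ≠ 1, base 5 is a Fermat witness: 1643 is composite.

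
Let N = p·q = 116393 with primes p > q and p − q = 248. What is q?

239

Since p = q + 248, we have 116393 = q(q + 248), so q² + 248q − 116393 = 0.
Discriminant: 248² + 4·116393 = 61504 + 465572 = 527076; √527076 = 726.
q = (−248 + 726)/2 = 239, and p = q + 248 = 487.
Check: 239 · 487 = 116393.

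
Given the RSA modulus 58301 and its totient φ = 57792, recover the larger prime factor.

337

φ(n) = (p−1)(q−1) = n − (p+q) + 1, so p + q = 58301 − 57792 + 1 = 510.
p and q are the roots of t² − 510t + 58301 = 0.
Discriminant: 510² − 4·58301 = 260100 − 233204 = 26896; √26896 = 164.
q = (510 − 164)/2 = 173, p = (510 + 164)/2 = 337.
Check: 173 · 337 = 58301.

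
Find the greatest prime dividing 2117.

73

2117 = 29 · 73
73 is prime.
So 2117 = 29 · 73; the largest prime factor is 73.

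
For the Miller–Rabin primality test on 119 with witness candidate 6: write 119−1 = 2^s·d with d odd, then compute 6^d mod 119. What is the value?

90

119 − 1 = 118 = 2^1 · 59, so d = 59.
6^1 ≡ 6 (mod 119)
6^2 ≡ 6^2 = 36 ≡ 36 (mod 119)
6^4 ≡ 36^2 = 1296 ≡ 106 (mod 119)
6^8 ≡ 106^2 = 11236 ≡ 50 (mod 119)
6^16 ≡ 50^2 = 2500 ≡ 1 (mod 119)
6^32 ≡ 1^2 = 1 ≡ 1 (mod 119)
59 = 32 + 16 + 8 + 2 + 1 in binary powers of 2.
So 6^59 ≡ 1 · 1 · 50 · 36 · 6 ≡ 90 (mod 119).
Squaring chain: 90; never reaches −1, so base 6 is a Miller–Rabin witness that 119 is composite.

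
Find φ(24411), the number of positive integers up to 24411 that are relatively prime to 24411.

Factor: 24411 = 3 · 79 · 103.
φ(24411) = (3−1) · (79−1) · (103−1) = 2 · 78 · 102 = 15912.

15912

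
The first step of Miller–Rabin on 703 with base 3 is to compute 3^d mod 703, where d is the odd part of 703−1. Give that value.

702

703 − 1 = 702 = 2^1 · 351, so d = 351.
3^1 ≡ 3 (mod 703)
3^2 ≡ 3^2 = 9 ≡ 9 (mod 703)
3^4 ≡ 9^2 = 81 ≡ 81 (mod 703)
3^8 ≡ 81^2 = 6561 ≡ 234 (mod 703)
3^16 ≡ 234^2 = 54756 ≡ 625 (mod 703)
3^32 ≡ 625^2 = 390625 ≡ 460 (mod 703)
3^64 ≡ 460^2 = 211600 ≡ 700 (mod 703)
3^128 ≡ 700^2 = 490000 ≡ 9 (mod 703)
3^256 ≡ 9^2 = 81 ≡ 81 (mod 703)
351 = 256 + 64 + 16 + 8 + 4 + 2 + 1 in binary powers of 2.
So 3^351 ≡ 81 · 700 · 625 · 234 · 81 · 9 · 3 ≡ 702 (mod 703).
Since 3^d ≡ 702 (mod 703), base 3 does not prove 703 composite.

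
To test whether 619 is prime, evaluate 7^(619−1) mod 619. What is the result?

1

7^1 ≡ 7 (mod 619)
7^2 ≡ 7^2 = 49 ≡ 49 (mod 619)
7^4 ≡ 49^2 = 2401 ≡ 544 (mod 619)
7^8 ≡ 544^2 = 295936 ≡ 54 (mod 619)
7^16 ≡ 54^2 = 2916 ≡ 440 (mod 619)
7^32 ≡ 440^2 = 193600 ≡ 472 (mod 619)
7^64 ≡ 472^2 = 222784 ≡ 563 (mod 619)
7^128 ≡ 563^2 = 316969 ≡ 41 (mod 619)
7^256 ≡ 41^2 = 1681 ≡ 443 (mod 619)
7^512 ≡ 443^2 = 196249 ≡ 26 (mod 619)
618 = 512 + 64 + 32 + 8 + 2 in binary powers of 2.
So 7^618 ≡ 26 · 563 · 472 · 54 · 49 ≡ 1 (mod 619).
Since the result is 1, base 7 gives no evidence that 619 is composite.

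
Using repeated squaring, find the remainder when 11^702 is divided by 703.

11^1 ≡ 11 (mod 703)
11^2 ≡ 11^2 = 121 ≡ 121 (mod 703)
11^4 ≡ 121^2 = 14641 ≡ 581 (mod 703)
11^8 ≡ 581^2 = 337561 ≡ 121 (mod 703)
11^16 ≡ 121^2 = 14641 ≡ 581 (mod 703)
11^32 ≡ 581^2 = 337561 ≡ 121 (mod 703)
11^64 ≡ 121^2 = 14641 ≡ 581 (mod 703)
11^128 ≡ 581^2 = 337561 ≡ 121 (mod 703)
11^256 ≡ 121^2 = 14641 ≡ 581 (mod 703)
11^512 ≡ 581^2 = 337561 ≡ 121 (mod 703)
702 = 512 + 128 + 32 + 16 + 8 + 4 + 2 in binary powers of 2.
So 11^702 ≡ 121 · 121 · 121 · 581 · 121 · 581 · 121 ≡ 1 (mod 703).
Since the result is 1, base 11 gives no evidence that 703 is composite.

1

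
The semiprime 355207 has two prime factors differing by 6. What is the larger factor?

599

Since p = q + 6, we have 355207 = q(q + 6), so q² + 6q − 355207 = 0.
Discriminant: 6² + 4·355207 = 36 + 1420828 = 1420864; √1420864 = 1192.
q = (−6 + 1192)/2 = 593, and p = q + 6 = 599.
Check: 593 · 599 = 355207.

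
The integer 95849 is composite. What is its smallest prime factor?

95849 is odd.
Digit sum 35, not divisible by 3.
Ends in 9: not divisible by 5.
7: 95849 = 7·13692 + 5
11: 95849 = 11·8713 + 6
13: 95849 = 13·7373

13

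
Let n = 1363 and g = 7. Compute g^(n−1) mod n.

7^1 ≡ 7 (mod 1363)
7^2 ≡ 7^2 = 49 ≡ 49 (mod 1363)
7^4 ≡ 49^2 = 2401 ≡ 1038 (mod 1363)
7^8 ≡ 1038^2 = 1077444 ≡ 674 (mod 1363)
7^16 ≡ 674^2 = 454276 ≡ 397 (mod 1363)
7^32 ≡ 397^2 = 157609 ≡ 864 (mod 1363)
7^64 ≡ 864^2 = 746496 ≡ 935 (mod 1363)
7^128 ≡ 935^2 = 874225 ≡ 542 (mod 1363)
7^256 ≡ 542^2 = 293764 ≡ 719 (mod 1363)
7^512 ≡ 719^2 = 516961 ≡ 384 (mod 1363)
7^1024 ≡ 384^2 = 147456 ≡ 252 (mod 1363)
1362 = 1024 + 256 + 64 + 16 + 2 in binary powers of 2.
So 7^1362 ≡ 252 · 719 · 935 · 397 · 49 ≡ 545 (mod 1363).
Since 545 ≠ 1, base 7 is a Fermat witness: 1363 is composite.

545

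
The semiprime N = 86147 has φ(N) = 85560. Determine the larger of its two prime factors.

311

φ(n) = (p−1)(q−1) = n − (p+q) + 1, so p + q = 86147 − 85560 + 1 = 588.
p and q are the roots of t² − 588t + 86147 = 0.
Discriminant: 588² − 4·86147 = 345744 − 344588 = 1156; √1156 = 34.
q = (588 − 34)/2 = 277, p = (588 + 34)/2 = 311.
Check: 277 · 311 = 86147.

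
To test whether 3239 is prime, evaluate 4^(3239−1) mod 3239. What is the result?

715

4^1 ≡ 4 (mod 3239)
4^2 ≡ 4^2 = 16 ≡ 16 (mod 3239)
4^4 ≡ 16^2 = 256 ≡ 256 (mod 3239)
4^8 ≡ 256^2 = 65536 ≡ 756 (mod 3239)
4^16 ≡ 756^2 = 571536 ≡ 1472 (mod 3239)
4^32 ≡ 1472^2 = 2166784 ≡ 3132 (mod 3239)
4^64 ≡ 3132^2 = 9809424 ≡ 1732 (mod 3239)
4^128 ≡ 1732^2 = 2999824 ≡ 510 (mod 3239)
4^256 ≡ 510^2 = 260100 ≡ 980 (mod 3239)
4^512 ≡ 980^2 = 960400 ≡ 1656 (mod 3239)
4^1024 ≡ 1656^2 = 2742336 ≡ 2142 (mod 3239)
4^2048 ≡ 2142^2 = 4588164 ≡ 1740 (mod 3239)
3238 = 2048 + 1024 + 128 + 32 + 4 + 2 in binary powers of 2.
So 4^3238 ≡ 1740 · 2142 · 510 · 3132 · 256 · 16 ≡ 715 (mod 3239).
Since 715 ≠ 1, base 4 is a Fermat witness: 3239 is composite.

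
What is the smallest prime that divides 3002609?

53

3002609 is odd.
Digit sum 20, not divisible by 3.
Ends in 9: not divisible by 5.
7: 3002609 = 7·428944 + 1
11: 3002609 = 11·272964 + 5
13: 3002609 = 13·230969 + 12
17: 3002609 = 17·176624 + 1
19: 3002609 = 19·158032 + 1
23: 3002609 = 23·130548 + 5
29: 3002609 = 29·103538 + 7
31: 3002609 = 31·96858 + 11
37: 3002609 = 37·81151 + 22
41: 3002609 = 41·73234 + 15
43: 3002609 = 43·69828 + 5
47: 3002609 = 47·63885 + 14
53: 3002609 = 53·56653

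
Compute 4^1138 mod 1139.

4^1 ≡ 4 (mod 1139)
4^2 ≡ 4^2 = 16 ≡ 16 (mod 1139)
4^4 ≡ 16^2 = 256 ≡ 256 (mod 1139)
4^8 ≡ 256^2 = 65536 ≡ 613 (mod 1139)
4^16 ≡ 613^2 = 375769 ≡ 1038 (mod 1139)
4^32 ≡ 1038^2 = 1077444 ≡ 1089 (mod 1139)
4^64 ≡ 1089^2 = 1185921 ≡ 222 (mod 1139)
4^128 ≡ 222^2 = 49284 ≡ 307 (mod 1139)
4^256 ≡ 307^2 = 94249 ≡ 851 (mod 1139)
4^512 ≡ 851^2 = 724201 ≡ 936 (mod 1139)
4^1024 ≡ 936^2 = 876096 ≡ 205 (mod 1139)
1138 = 1024 + 64 + 32 + 16 + 2 in binary powers of 2.
So 4^1138 ≡ 205 · 222 · 1089 · 1038 · 16 ≡ 33 (mod 1139).
Since 33 ≠ 1, base 4 is a Fermat witness: 1139 is composite.

33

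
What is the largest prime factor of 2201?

71

2201 = 31 · 71
71 is prime.
So 2201 = 31 · 71; the largest prime factor is 71.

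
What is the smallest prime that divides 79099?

79099 is odd.
Digit sum 34, not divisible by 3.
Ends in 9: not divisible by 5.
7: 79099 = 7·11299 + 6
11: 79099 = 11·7190 + 9
13: 79099 = 13·6084 + 7
17: 79099 = 17·4652 + 15
19: 79099 = 19·4163 + 2
23: 79099 = 23·3439 + 2
29: 79099 = 29·2727 + 16
31: 79099 = 31·2551 + 18
37: 79099 = 37·2137 + 30
41: 79099 = 41·1929 + 10
43: 79099 = 43·1839 + 22
47: 79099 = 47·1682 + 45
53: 79099 = 53·1492 + 23
59: 79099 = 59·1340 + 39
61: 79099 = 61·1296 + 43
67: 79099 = 67·1180 + 39
71: 79099 = 71·1114 + 5
73: 79099 = 73·1083 + 40
79: 79099 = 79·1001 + 20
83: 79099 = 83·953

83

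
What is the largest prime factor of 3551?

67

3551 = 53 · 67
67 is prime.
So 3551 = 53 · 67; the largest prime factor is 67.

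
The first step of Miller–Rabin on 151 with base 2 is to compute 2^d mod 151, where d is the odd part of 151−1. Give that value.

1

151 − 1 = 150 = 2^1 · 75, so d = 75.
2^1 ≡ 2 (mod 151)
2^2 ≡ 2^2 = 4 ≡ 4 (mod 151)
2^4 ≡ 4^2 = 16 ≡ 16 (mod 151)
2^8 ≡ 16^2 = 256 ≡ 105 (mod 151)
2^16 ≡ 105^2 = 11025 ≡ 2 (mod 151)
2^32 ≡ 2^2 = 4 ≡ 4 (mod 151)
2^64 ≡ 4^2 = 16 ≡ 16 (mod 151)
75 = 64 + 8 + 2 + 1 in binary powers of 2.
So 2^75 ≡ 16 · 105 · 4 · 2 ≡ 1 (mod 151).
Since 2^d ≡ 1 (mod 151), base 2 does not prove 151 composite.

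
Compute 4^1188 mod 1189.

4^1 ≡ 4 (mod 1189)
4^2 ≡ 4^2 = 16 ≡ 16 (mod 1189)
4^4 ≡ 16^2 = 256 ≡ 256 (mod 1189)
4^8 ≡ 256^2 = 65536 ≡ 141 (mod 1189)
4^16 ≡ 141^2 = 19881 ≡ 857 (mod 1189)
4^32 ≡ 857^2 = 734449 ≡ 836 (mod 1189)
4^64 ≡ 836^2 = 698896 ≡ 953 (mod 1189)
4^128 ≡ 953^2 = 908209 ≡ 1002 (mod 1189)
4^256 ≡ 1002^2 = 1004004 ≡ 488 (mod 1189)
4^512 ≡ 488^2 = 238144 ≡ 344 (mod 1189)
4^1024 ≡ 344^2 = 118336 ≡ 625 (mod 1189)
1188 = 1024 + 128 + 32 + 4 in binary powers of 2.
So 4^1188 ≡ 625 · 1002 · 836 · 256 ≡ 223 (mod 1189).
Since 223 ≠ 1, base 4 is a Fermat witness: 1189 is composite.

223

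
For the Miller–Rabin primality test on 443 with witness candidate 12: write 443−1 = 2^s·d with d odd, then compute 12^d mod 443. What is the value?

1

443 − 1 = 442 = 2^1 · 221, so d = 221.
12^1 ≡ 12 (mod 443)
12^2 ≡ 12^2 = 144 ≡ 144 (mod 443)
12^4 ≡ 144^2 = 20736 ≡ 358 (mod 443)
12^8 ≡ 358^2 = 128164 ≡ 137 (mod 443)
12^16 ≡ 137^2 = 18769 ≡ 163 (mod 443)
12^32 ≡ 163^2 = 26569 ≡ 432 (mod 443)
12^64 ≡ 432^2 = 186624 ≡ 121 (mod 443)
12^128 ≡ 121^2 = 14641 ≡ 22 (mod 443)
221 = 128 + 64 + 16 + 8 + 4 + 1 in binary powers of 2.
So 12^221 ≡ 22 · 121 · 163 · 137 · 358 · 12 ≡ 1 (mod 443).
Since 12^d ≡ 1 (mod 443), base 12 does not prove 443 composite.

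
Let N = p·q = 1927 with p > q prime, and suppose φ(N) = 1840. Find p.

φ(n) = (p−1)(q−1) = n − (p+q) + 1, so p + q = 1927 − 1840 + 1 = 88.
p and q are the roots of t² − 88t + 1927 = 0.
Discriminant: 88² − 4·1927 = 7744 − 7708 = 36; √36 = 6.
q = (88 − 6)/2 = 41, p = (88 + 6)/2 = 47.
Check: 41 · 47 = 1927.

47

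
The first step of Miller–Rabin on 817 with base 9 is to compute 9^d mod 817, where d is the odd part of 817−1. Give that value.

809

817 − 1 = 816 = 2^4 · 51, so d = 51.
9^1 ≡ 9 (mod 817)
9^2 ≡ 9^2 = 81 ≡ 81 (mod 817)
9^4 ≡ 81^2 = 6561 ≡ 25 (mod 817)
9^8 ≡ 25^2 = 625 ≡ 625 (mod 817)
9^16 ≡ 625^2 = 390625 ≡ 99 (mod 817)
9^32 ≡ 99^2 = 9801 ≡ 814 (mod 817)
51 = 32 + 16 + 2 + 1 in binary powers of 2.
So 9^51 ≡ 814 · 99 · 81 · 9 ≡ 809 (mod 817).
Squaring chain: 809 → 64 → 11 → 121; never reaches −1, so base 9 is a Miller–Rabin witness that 817 is composite.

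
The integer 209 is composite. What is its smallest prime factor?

11

209 is odd.
Digit sum 11, not divisible by 3.
Ends in 9: not divisible by 5.
7: 209 = 7·29 + 6
11: 209 = 11·19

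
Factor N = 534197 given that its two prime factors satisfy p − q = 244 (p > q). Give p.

863

Since p = q + 244, we have 534197 = q(q + 244), so q² + 244q − 534197 = 0.
Discriminant: 244² + 4·534197 = 59536 + 2136788 = 2196324; √2196324 = 1482.
q = (−244 + 1482)/2 = 619, and p = q + 244 = 863.
Check: 619 · 863 = 534197.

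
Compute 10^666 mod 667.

236

10^1 ≡ 10 (mod 667)
10^2 ≡ 10^2 = 100 ≡ 100 (mod 667)
10^4 ≡ 100^2 = 10000 ≡ 662 (mod 667)
10^8 ≡ 662^2 = 438244 ≡ 25 (mod 667)
10^16 ≡ 25^2 = 625 ≡ 625 (mod 667)
10^32 ≡ 625^2 = 390625 ≡ 430 (mod 667)
10^64 ≡ 430^2 = 184900 ≡ 141 (mod 667)
10^128 ≡ 141^2 = 19881 ≡ 538 (mod 667)
10^256 ≡ 538^2 = 289444 ≡ 633 (mod 667)
10^512 ≡ 633^2 = 400689 ≡ 489 (mod 667)
666 = 512 + 128 + 16 + 8 + 2 in binary powers of 2.
So 10^666 ≡ 489 · 538 · 625 · 25 · 100 ≡ 236 (mod 667).
Since 236 ≠ 1, base 10 is a Fermat witness: 667 is composite.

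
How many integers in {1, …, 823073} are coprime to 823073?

Factor: 823073 = 61 · 103 · 131.
φ(823073) = (61−1) · (103−1) · (131−1) = 60 · 102 · 130 = 795600.

795600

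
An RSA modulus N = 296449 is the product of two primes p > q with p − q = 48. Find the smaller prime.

521

Since p = q + 48, we have 296449 = q(q + 48), so q² + 48q − 296449 = 0.
Discriminant: 48² + 4·296449 = 2304 + 1185796 = 1188100; √1188100 = 1090.
q = (−48 + 1090)/2 = 521, and p = q + 48 = 569.
Check: 521 · 569 = 296449.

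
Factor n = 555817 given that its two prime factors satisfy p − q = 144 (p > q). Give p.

Since p = q + 144, we have 555817 = q(q + 144), so q² + 144q − 555817 = 0.
Discriminant: 144² + 4·555817 = 20736 + 2223268 = 2244004; √2244004 = 1498.
q = (−144 + 1498)/2 = 677, and p = q + 144 = 821.
Check: 677 · 821 = 555817.

821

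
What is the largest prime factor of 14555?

14555 = 5 · 2911
2911 = 41 · 71
71 is prime.
So 14555 = 5 · 41 · 71; the largest prime factor is 71.

71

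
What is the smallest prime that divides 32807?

32807 is odd.
Digit sum 20, not divisible by 3.
Ends in 7: not divisible by 5.
7: 32807 = 7·4686 + 5
11: 32807 = 11·2982 + 5
13: 32807 = 13·2523 + 8
17: 32807 = 17·1929 + 14
19: 32807 = 19·1726 + 13
23: 32807 = 23·1426 + 9
29: 32807 = 29·1131 + 8
31: 32807 = 31·1058 + 9
37: 32807 = 37·886 + 25
41: 32807 = 41·800 + 7
43: 32807 = 43·762 + 41
47: 32807 = 47·698 + 1
53: 32807 = 53·619

53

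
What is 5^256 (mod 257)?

5^1 ≡ 5 (mod 257)
5^2 ≡ 5^2 = 25 ≡ 25 (mod 257)
5^4 ≡ 25^2 = 625 ≡ 111 (mod 257)
5^8 ≡ 111^2 = 12321 ≡ 242 (mod 257)
5^16 ≡ 242^2 = 58564 ≡ 225 (mod 257)
5^32 ≡ 225^2 = 50625 ≡ 253 (mod 257)
5^64 ≡ 253^2 = 64009 ≡ 16 (mod 257)
5^128 ≡ 16^2 = 256 ≡ 256 (mod 257)
5^256 ≡ 256^2 = 65536 ≡ 1 (mod 257)
256 = 256 in binary powers of 2.
So 5^256 ≡ 1 ≡ 1 (mod 257).
Since the result is 1, base 5 gives no evidence that 257 is composite.

1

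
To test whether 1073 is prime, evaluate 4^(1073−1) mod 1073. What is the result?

4^1 ≡ 4 (mod 1073)
4^2 ≡ 4^2 = 16 ≡ 16 (mod 1073)
4^4 ≡ 16^2 = 256 ≡ 256 (mod 1073)
4^8 ≡ 256^2 = 65536 ≡ 83 (mod 1073)
4^16 ≡ 83^2 = 6889 ≡ 451 (mod 1073)
4^32 ≡ 451^2 = 203401 ≡ 604 (mod 1073)
4^64 ≡ 604^2 = 364816 ≡ 1069 (mod 1073)
4^128 ≡ 1069^2 = 1142761 ≡ 16 (mod 1073)
4^256 ≡ 16^2 = 256 ≡ 256 (mod 1073)
4^512 ≡ 256^2 = 65536 ≡ 83 (mod 1073)
4^1024 ≡ 83^2 = 6889 ≡ 451 (mod 1073)
1072 = 1024 + 32 + 16 in binary powers of 2.
So 4^1072 ≡ 451 · 604 · 451 ≡ 1069 (mod 1073).
Since 1069 ≠ 1, base 4 is a Fermat witness: 1073 is composite.

1069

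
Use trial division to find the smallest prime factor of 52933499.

52933499 is odd.
Digit sum 44, not divisible by 3.
Ends in 9: not divisible by 5.
7: 52933499 = 7·7561928 + 3
11: 52933499 = 11·4812136 + 3
13: 52933499 = 13·4071807 + 8
17: 52933499 = 17·3113735 + 4
19: 52933499 = 19·2785973 + 12
23: 52933499 = 23·2301456 + 11
29: 52933499 = 29·1825293 + 2
31: 52933499 = 31·1707532 + 7
37: 52933499 = 37·1430635 + 4
41: 52933499 = 41·1291060 + 39
43: 52933499 = 43·1231011 + 26
47: 52933499 = 47·1126244 + 31
53: 52933499 = 53·998745 + 14
59: 52933499 = 59·897177 + 56
61: 52933499 = 61·867762 + 17
67: 52933499 = 67·790052 + 15
71: 52933499 = 71·745542 + 17
73: 52933499 = 73·725116 + 31
79: 52933499 = 79·670044 + 23
83: 52933499 = 83·637753

83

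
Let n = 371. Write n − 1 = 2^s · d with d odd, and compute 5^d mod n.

87

371 − 1 = 370 = 2^1 · 185, so d = 185.
5^1 ≡ 5 (mod 371)
5^2 ≡ 5^2 = 25 ≡ 25 (mod 371)
5^4 ≡ 25^2 = 625 ≡ 254 (mod 371)
5^8 ≡ 254^2 = 64516 ≡ 333 (mod 371)
5^16 ≡ 333^2 = 110889 ≡ 331 (mod 371)
5^32 ≡ 331^2 = 109561 ≡ 116 (mod 371)
5^64 ≡ 116^2 = 13456 ≡ 100 (mod 371)
5^128 ≡ 100^2 = 10000 ≡ 354 (mod 371)
185 = 128 + 32 + 16 + 8 + 1 in binary powers of 2.
So 5^185 ≡ 354 · 116 · 331 · 333 · 5 ≡ 87 (mod 371).
Squaring chain: 87; never reaches −1, so base 5 is a Miller–Rabin witness that 371 is composite.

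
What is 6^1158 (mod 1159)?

125

6^1 ≡ 6 (mod 1159)
6^2 ≡ 6^2 = 36 ≡ 36 (mod 1159)
6^4 ≡ 36^2 = 1296 ≡ 137 (mod 1159)
6^8 ≡ 137^2 = 18769 ≡ 225 (mod 1159)
6^16 ≡ 225^2 = 50625 ≡ 788 (mod 1159)
6^32 ≡ 788^2 = 620944 ≡ 879 (mod 1159)
6^64 ≡ 879^2 = 772641 ≡ 747 (mod 1159)
6^128 ≡ 747^2 = 558009 ≡ 530 (mod 1159)
6^256 ≡ 530^2 = 280900 ≡ 422 (mod 1159)
6^512 ≡ 422^2 = 178084 ≡ 757 (mod 1159)
6^1024 ≡ 757^2 = 573049 ≡ 503 (mod 1159)
1158 = 1024 + 128 + 4 + 2 in binary powers of 2.
So 6^1158 ≡ 503 · 530 · 137 · 36 ≡ 125 (mod 1159).
Since 125 ≠ 1, base 6 is a Fermat witness: 1159 is composite.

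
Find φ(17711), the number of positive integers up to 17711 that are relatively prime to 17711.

17424

Factor: 17711 = 89 · 199.
φ(17711) = (89−1) · (199−1) = 88 · 198 = 17424.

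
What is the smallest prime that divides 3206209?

43

3206209 is odd.
Digit sum 22, not divisible by 3.
Ends in 9: not divisible by 5.
7: 3206209 = 7·458029 + 6
11: 3206209 = 11·291473 + 6
13: 3206209 = 13·246631 + 6
17: 3206209 = 17·188600 + 9
19: 3206209 = 19·168747 + 16
23: 3206209 = 23·139400 + 9
29: 3206209 = 29·110558 + 27
31: 3206209 = 31·103426 + 3
37: 3206209 = 37·86654 + 11
41: 3206209 = 41·78200 + 9
43: 3206209 = 43·74563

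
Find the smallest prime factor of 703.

703 is odd.
Digit sum 10, not divisible by 3.
Ends in 3: not divisible by 5.
7: 703 = 7·100 + 3
11: 703 = 11·63 + 10
13: 703 = 13·54 + 1
17: 703 = 17·41 + 6
19: 703 = 19·37

19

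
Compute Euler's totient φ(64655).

Factor: 64655 = 5 · 67 · 193.
φ(64655) = (5−1) · (67−1) · (193−1) = 4 · 66 · 192 = 50688.

50688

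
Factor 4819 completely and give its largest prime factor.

79

4819 = 61 · 79
79 is prime.
So 4819 = 61 · 79; the largest prime factor is 79.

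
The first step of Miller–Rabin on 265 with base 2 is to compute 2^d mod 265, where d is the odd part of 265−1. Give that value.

137

265 − 1 = 264 = 2^3 · 33, so d = 33.
2^1 ≡ 2 (mod 265)
2^2 ≡ 2^2 = 4 ≡ 4 (mod 265)
2^4 ≡ 4^2 = 16 ≡ 16 (mod 265)
2^8 ≡ 16^2 = 256 ≡ 256 (mod 265)
2^16 ≡ 256^2 = 65536 ≡ 81 (mod 265)
2^32 ≡ 81^2 = 6561 ≡ 201 (mod 265)
33 = 32 + 1 in binary powers of 2.
So 2^33 ≡ 201 · 2 ≡ 137 (mod 265).
Squaring chain: 137 → 219 → 261; never reaches −1, so base 2 is a Miller–Rabin witness that 265 is composite.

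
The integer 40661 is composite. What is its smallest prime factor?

40661 is odd.
Digit sum 17, not divisible by 3.
Ends in 1: not divisible by 5.
7: 40661 = 7·5808 + 5
11: 40661 = 11·3696 + 5
13: 40661 = 13·3127 + 10
17: 40661 = 17·2391 + 14
19: 40661 = 19·2140 + 1
23: 40661 = 23·1767 + 20
29: 40661 = 29·1402 + 3
31: 40661 = 31·1311 + 20
37: 40661 = 37·1098 + 35
41: 40661 = 41·991 + 30
43: 40661 = 43·945 + 26
47: 40661 = 47·865 + 6
53: 40661 = 53·767 + 10
59: 40661 = 59·689 + 10
61: 40661 = 61·666 + 35
67: 40661 = 67·606 + 59
71: 40661 = 71·572 + 49
73: 40661 = 73·557

73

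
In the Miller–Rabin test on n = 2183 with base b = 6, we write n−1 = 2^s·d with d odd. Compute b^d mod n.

2183 − 1 = 2182 = 2^1 · 1091, so d = 1091.
6^1 ≡ 6 (mod 2183)
6^2 ≡ 6^2 = 36 ≡ 36 (mod 2183)
6^4 ≡ 36^2 = 1296 ≡ 1296 (mod 2183)
6^8 ≡ 1296^2 = 1679616 ≡ 889 (mod 2183)
6^16 ≡ 889^2 = 790321 ≡ 75 (mod 2183)
6^32 ≡ 75^2 = 5625 ≡ 1259 (mod 2183)
6^64 ≡ 1259^2 = 1585081 ≡ 223 (mod 2183)
6^128 ≡ 223^2 = 49729 ≡ 1703 (mod 2183)
6^256 ≡ 1703^2 = 2900209 ≡ 1185 (mod 2183)
6^512 ≡ 1185^2 = 1404225 ≡ 556 (mod 2183)
6^1024 ≡ 556^2 = 309136 ≡ 1333 (mod 2183)
1091 = 1024 + 64 + 2 + 1 in binary powers of 2.
So 6^1091 ≡ 1333 · 223 · 36 · 6 ≡ 1548 (mod 2183).
Squaring chain: 1548; never reaches −1, so base 6 is a Miller–Rabin witness that 2183 is composite.

1548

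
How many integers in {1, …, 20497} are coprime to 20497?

Factor: 20497 = 103 · 199.
φ(20497) = (103−1) · (199−1) = 102 · 198 = 20196.

20196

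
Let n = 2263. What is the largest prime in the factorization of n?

73

2263 = 31 · 73
73 is prime.
So 2263 = 31 · 73; the largest prime factor is 73.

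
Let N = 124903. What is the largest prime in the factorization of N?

73

124903 = 29 · 4307
4307 = 59 · 73
73 is prime.
So 124903 = 29 · 59 · 73; the largest prime factor is 73.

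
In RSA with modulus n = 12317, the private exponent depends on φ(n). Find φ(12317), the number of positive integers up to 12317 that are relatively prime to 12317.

Factor: 12317 = 109 · 113.
φ(12317) = (109−1) · (113−1) = 108 · 112 = 12096.

12096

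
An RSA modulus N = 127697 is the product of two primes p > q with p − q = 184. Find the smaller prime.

Since p = q + 184, we have 127697 = q(q + 184), so q² + 184q − 127697 = 0.
Discriminant: 184² + 4·127697 = 33856 + 510788 = 544644; √544644 = 738.
q = (−184 + 738)/2 = 277, and p = q + 184 = 461.
Check: 277 · 461 = 127697.

277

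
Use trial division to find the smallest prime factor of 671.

671 is odd.
Digit sum 14, not divisible by 3.
Ends in 1: not divisible by 5.
7: 671 = 7·95 + 6
11: 671 = 11·61

11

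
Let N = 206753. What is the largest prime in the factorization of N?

83

206753 = 47 · 4399
4399 = 53 · 83
83 is prime.
So 206753 = 47 · 53 · 83; the largest prime factor is 83.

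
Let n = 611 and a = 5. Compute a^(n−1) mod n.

5^1 ≡ 5 (mod 611)
5^2 ≡ 5^2 = 25 ≡ 25 (mod 611)
5^4 ≡ 25^2 = 625 ≡ 14 (mod 611)
5^8 ≡ 14^2 = 196 ≡ 196 (mod 611)
5^16 ≡ 196^2 = 38416 ≡ 534 (mod 611)
5^32 ≡ 534^2 = 285156 ≡ 430 (mod 611)
5^64 ≡ 430^2 = 184900 ≡ 378 (mod 611)
5^128 ≡ 378^2 = 142884 ≡ 521 (mod 611)
5^256 ≡ 521^2 = 271441 ≡ 157 (mod 611)
5^512 ≡ 157^2 = 24649 ≡ 209 (mod 611)
610 = 512 + 64 + 32 + 2 in binary powers of 2.
So 5^610 ≡ 209 · 378 · 430 · 25 ≡ 441 (mod 611).
Since 441 ≠ 1, base 5 is a Fermat witness: 611 is composite.

441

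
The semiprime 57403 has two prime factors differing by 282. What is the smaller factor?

137

Since p = q + 282, we have 57403 = q(q + 282), so q² + 282q − 57403 = 0.
Discriminant: 282² + 4·57403 = 79524 + 229612 = 309136; √309136 = 556.
q = (−282 + 556)/2 = 137, and p = q + 282 = 419.
Check: 137 · 419 = 57403.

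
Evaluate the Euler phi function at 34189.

Factor: 34189 = 179 · 191.
φ(34189) = (179−1) · (191−1) = 178 · 190 = 33820.

33820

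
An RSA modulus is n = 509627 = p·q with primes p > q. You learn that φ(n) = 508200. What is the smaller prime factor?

φ(n) = (p−1)(q−1) = n − (p+q) + 1, so p + q = 509627 − 508200 + 1 = 1428.
p and q are the roots of t² − 1428t + 509627 = 0.
Discriminant: 1428² − 4·509627 = 2039184 − 2038508 = 676; √676 = 26.
q = (1428 − 26)/2 = 701, p = (1428 + 26)/2 = 727.
Check: 701 · 727 = 509627.

701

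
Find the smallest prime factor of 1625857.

1625857 is odd.
Digit sum 34, not divisible by 3.
Ends in 7: not divisible by 5.
7: 1625857 = 7·232265 + 2
11: 1625857 = 11·147805 + 2
13: 1625857 = 13·125065 + 12
17: 1625857 = 17·95638 + 11
19: 1625857 = 19·85571 + 8
23: 1625857 = 23·70689 + 10
29: 1625857 = 29·56064 + 1
31: 1625857 = 31·52447

31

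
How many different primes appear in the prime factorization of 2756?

3

2756 = 2^2 · 689
689 = 13 · 53
2756 = 2^2 · 13 · 53, which has 3 distinct prime factors.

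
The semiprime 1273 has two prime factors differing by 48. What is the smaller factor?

Since p = q + 48, we have 1273 = q(q + 48), so q² + 48q − 1273 = 0.
Discriminant: 48² + 4·1273 = 2304 + 5092 = 7396; √7396 = 86.
q = (−48 + 86)/2 = 19, and p = q + 48 = 67.
Check: 19 · 67 = 1273.

19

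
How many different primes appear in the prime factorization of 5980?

4

5980 = 2^2 · 1495
1495 = 5 · 299
299 = 13 · 23
5980 = 2^2 · 5 · 13 · 23, which has 4 distinct prime factors.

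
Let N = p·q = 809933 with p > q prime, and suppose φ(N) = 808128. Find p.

φ(n) = (p−1)(q−1) = n − (p+q) + 1, so p + q = 809933 − 808128 + 1 = 1806.
p and q are the roots of t² − 1806t + 809933 = 0.
Discriminant: 1806² − 4·809933 = 3261636 − 3239732 = 21904; √21904 = 148.
q = (1806 − 148)/2 = 829, p = (1806 + 148)/2 = 977.
Check: 829 · 977 = 809933.

977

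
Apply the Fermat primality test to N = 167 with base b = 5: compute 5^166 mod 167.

1

5^1 ≡ 5 (mod 167)
5^2 ≡ 5^2 = 25 ≡ 25 (mod 167)
5^4 ≡ 25^2 = 625 ≡ 124 (mod 167)
5^8 ≡ 124^2 = 15376 ≡ 12 (mod 167)
5^16 ≡ 12^2 = 144 ≡ 144 (mod 167)
5^32 ≡ 144^2 = 20736 ≡ 28 (mod 167)
5^64 ≡ 28^2 = 784 ≡ 116 (mod 167)
5^128 ≡ 116^2 = 13456 ≡ 96 (mod 167)
166 = 128 + 32 + 4 + 2 in binary powers of 2.
So 5^166 ≡ 96 · 28 · 124 · 25 ≡ 1 (mod 167).
Since the result is 1, base 5 gives no evidence that 167 is composite.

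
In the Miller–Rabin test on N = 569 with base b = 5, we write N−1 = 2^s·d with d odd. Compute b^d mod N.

569 − 1 = 568 = 2^3 · 71, so d = 71.
5^1 ≡ 5 (mod 569)
5^2 ≡ 5^2 = 25 ≡ 25 (mod 569)
5^4 ≡ 25^2 = 625 ≡ 56 (mod 569)
5^8 ≡ 56^2 = 3136 ≡ 291 (mod 569)
5^16 ≡ 291^2 = 84681 ≡ 469 (mod 569)
5^32 ≡ 469^2 = 219961 ≡ 327 (mod 569)
5^64 ≡ 327^2 = 106929 ≡ 526 (mod 569)
71 = 64 + 4 + 2 + 1 in binary powers of 2.
So 5^71 ≡ 526 · 56 · 25 · 5 ≡ 1 (mod 569).
Since 5^d ≡ 1 (mod 569), base 5 does not prove 569 composite.

1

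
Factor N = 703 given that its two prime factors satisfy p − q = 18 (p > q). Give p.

37

Since p = q + 18, we have 703 = q(q + 18), so q² + 18q − 703 = 0.
Discriminant: 18² + 4·703 = 324 + 2812 = 3136; √3136 = 56.
q = (−18 + 56)/2 = 19, and p = q + 18 = 37.
Check: 19 · 37 = 703.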